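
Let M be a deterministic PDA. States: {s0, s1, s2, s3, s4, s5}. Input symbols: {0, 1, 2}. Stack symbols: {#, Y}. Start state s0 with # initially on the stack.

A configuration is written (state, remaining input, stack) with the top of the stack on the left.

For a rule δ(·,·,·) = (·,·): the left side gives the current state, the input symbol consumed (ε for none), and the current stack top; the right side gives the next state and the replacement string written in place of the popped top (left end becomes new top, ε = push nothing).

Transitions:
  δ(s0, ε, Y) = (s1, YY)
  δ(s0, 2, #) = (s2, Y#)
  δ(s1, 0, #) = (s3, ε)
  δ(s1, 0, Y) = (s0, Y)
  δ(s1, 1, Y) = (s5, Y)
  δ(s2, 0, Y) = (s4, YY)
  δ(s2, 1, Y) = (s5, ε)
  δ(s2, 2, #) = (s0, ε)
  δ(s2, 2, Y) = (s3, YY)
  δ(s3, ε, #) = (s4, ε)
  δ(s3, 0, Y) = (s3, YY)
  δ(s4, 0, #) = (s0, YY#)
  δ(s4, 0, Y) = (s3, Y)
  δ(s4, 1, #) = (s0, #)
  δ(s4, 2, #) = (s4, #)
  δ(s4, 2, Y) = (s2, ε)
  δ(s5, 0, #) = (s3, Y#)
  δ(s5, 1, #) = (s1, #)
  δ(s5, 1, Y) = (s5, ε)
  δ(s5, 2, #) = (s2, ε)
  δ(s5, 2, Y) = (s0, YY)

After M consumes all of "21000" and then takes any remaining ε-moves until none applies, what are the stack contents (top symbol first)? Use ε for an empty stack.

YYY#

(s0, 21000, #)
  read 2, top #: go to s2, push Y# → (s2, 1000, Y#)
  read 1, top Y: go to s5, push ε → (s5, 000, #)
  read 0, top #: go to s3, push Y# → (s3, 00, Y#)
  read 0, top Y: go to s3, push YY → (s3, 0, YY#)
  read 0, top Y: go to s3, push YY → (s3, ε, YYY#)
All input consumed in state s3 with stack YYY#.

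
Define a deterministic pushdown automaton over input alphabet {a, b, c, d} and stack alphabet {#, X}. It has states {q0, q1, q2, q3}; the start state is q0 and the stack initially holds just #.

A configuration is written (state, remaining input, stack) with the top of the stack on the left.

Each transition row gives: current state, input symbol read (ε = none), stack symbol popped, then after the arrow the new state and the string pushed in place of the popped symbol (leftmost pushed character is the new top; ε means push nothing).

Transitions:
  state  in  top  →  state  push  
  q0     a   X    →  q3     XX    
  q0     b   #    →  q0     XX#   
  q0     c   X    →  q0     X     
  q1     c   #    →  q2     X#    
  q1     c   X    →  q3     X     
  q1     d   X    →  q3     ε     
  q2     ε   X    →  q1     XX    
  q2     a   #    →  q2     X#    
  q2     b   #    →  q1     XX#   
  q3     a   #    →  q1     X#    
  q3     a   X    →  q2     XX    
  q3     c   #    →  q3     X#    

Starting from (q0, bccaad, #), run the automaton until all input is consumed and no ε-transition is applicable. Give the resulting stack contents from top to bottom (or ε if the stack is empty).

(q0, bccaad, #) ⊢ (q0, ccaad, XX#) ⊢ (q0, caad, XX#) ⊢ (q0, aad, XX#) ⊢ (q3, ad, XXX#) ⊢ (q2, d, XXXX#) ⊢ (q1, d, XXXXX#) ⊢ (q3, ε, XXXX#)
All input consumed in state q3 with stack XXXX#.

XXXX#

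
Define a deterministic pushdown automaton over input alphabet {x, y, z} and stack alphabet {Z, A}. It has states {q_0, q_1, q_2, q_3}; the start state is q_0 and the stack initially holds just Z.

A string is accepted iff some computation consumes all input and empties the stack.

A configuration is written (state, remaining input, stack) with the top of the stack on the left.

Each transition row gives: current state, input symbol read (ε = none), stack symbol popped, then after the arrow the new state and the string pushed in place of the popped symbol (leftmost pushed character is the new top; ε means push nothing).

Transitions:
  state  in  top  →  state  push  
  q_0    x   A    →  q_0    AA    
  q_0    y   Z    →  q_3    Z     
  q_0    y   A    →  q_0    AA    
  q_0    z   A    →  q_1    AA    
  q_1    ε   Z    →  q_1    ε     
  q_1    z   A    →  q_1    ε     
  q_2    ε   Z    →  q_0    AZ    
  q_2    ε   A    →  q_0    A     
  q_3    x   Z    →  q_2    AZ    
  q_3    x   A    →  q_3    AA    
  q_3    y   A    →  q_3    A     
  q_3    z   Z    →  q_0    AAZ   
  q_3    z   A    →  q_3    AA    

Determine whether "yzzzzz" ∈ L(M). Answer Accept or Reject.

Accept

(q_0, yzzzzz, Z) ⊢ (q_3, zzzzz, Z) ⊢ (q_0, zzzz, AAZ) ⊢ (q_1, zzz, AAAZ) ⊢ (q_1, zz, AAZ) ⊢ (q_1, z, AZ) ⊢ (q_1, ε, Z) ⊢ (q_1, ε, ε)
All input consumed and the stack is empty.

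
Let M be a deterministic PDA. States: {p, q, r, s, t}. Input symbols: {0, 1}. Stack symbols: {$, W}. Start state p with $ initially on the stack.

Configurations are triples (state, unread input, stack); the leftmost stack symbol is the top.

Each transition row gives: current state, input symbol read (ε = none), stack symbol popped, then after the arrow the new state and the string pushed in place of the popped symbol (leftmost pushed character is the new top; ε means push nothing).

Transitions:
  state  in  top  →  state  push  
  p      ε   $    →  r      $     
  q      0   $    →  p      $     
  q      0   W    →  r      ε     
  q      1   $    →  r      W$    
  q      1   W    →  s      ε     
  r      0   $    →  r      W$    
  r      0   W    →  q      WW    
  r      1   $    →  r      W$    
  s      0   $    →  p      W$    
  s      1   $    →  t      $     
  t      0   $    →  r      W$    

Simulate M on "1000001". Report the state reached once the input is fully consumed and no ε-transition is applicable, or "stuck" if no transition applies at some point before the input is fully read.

(p, 1000001, $)
  ε-move, top $: go to r, push $ → (r, 1000001, $)
  read 1, top $: go to r, push W$ → (r, 000001, W$)
  read 0, top W: go to q, push WW → (q, 00001, WW$)
  read 0, top W: go to r, push ε → (r, 0001, W$)
  read 0, top W: go to q, push WW → (q, 001, WW$)
  read 0, top W: go to r, push ε → (r, 01, W$)
  read 0, top W: go to q, push WW → (q, 1, WW$)
  read 1, top W: go to s, push ε → (s, ε, W$)
All input consumed; M is in state s.

s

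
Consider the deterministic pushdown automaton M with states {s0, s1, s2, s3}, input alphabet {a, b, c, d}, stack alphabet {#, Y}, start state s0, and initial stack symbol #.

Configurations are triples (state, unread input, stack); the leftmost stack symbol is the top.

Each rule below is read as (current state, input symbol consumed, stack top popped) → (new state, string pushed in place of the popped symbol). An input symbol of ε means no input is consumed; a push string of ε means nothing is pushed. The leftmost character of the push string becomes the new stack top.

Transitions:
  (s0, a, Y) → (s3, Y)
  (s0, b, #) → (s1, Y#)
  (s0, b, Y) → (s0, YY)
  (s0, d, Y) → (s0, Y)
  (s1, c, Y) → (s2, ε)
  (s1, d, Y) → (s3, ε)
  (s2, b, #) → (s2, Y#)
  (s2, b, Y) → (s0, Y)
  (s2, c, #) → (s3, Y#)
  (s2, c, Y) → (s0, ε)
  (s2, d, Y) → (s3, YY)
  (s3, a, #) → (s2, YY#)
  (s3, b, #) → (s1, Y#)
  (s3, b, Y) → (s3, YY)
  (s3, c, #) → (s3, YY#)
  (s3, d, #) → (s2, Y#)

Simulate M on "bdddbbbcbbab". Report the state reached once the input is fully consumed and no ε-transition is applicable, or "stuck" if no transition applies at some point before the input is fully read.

(s0, bdddbbbcbbab, #)
  read b, top #: go to s1, push Y# → (s1, dddbbbcbbab, Y#)
  read d, top Y: go to s3, push ε → (s3, ddbbbcbbab, #)
  read d, top #: go to s2, push Y# → (s2, dbbbcbbab, Y#)
  read d, top Y: go to s3, push YY → (s3, bbbcbbab, YY#)
  read b, top Y: go to s3, push YY → (s3, bbcbbab, YYY#)
  read b, top Y: go to s3, push YY → (s3, bcbbab, YYYY#)
  read b, top Y: go to s3, push YY → (s3, cbbab, YYYYY#)
No transition for (s3, c, top Y); M blocks with input cbbab remaining.

stuck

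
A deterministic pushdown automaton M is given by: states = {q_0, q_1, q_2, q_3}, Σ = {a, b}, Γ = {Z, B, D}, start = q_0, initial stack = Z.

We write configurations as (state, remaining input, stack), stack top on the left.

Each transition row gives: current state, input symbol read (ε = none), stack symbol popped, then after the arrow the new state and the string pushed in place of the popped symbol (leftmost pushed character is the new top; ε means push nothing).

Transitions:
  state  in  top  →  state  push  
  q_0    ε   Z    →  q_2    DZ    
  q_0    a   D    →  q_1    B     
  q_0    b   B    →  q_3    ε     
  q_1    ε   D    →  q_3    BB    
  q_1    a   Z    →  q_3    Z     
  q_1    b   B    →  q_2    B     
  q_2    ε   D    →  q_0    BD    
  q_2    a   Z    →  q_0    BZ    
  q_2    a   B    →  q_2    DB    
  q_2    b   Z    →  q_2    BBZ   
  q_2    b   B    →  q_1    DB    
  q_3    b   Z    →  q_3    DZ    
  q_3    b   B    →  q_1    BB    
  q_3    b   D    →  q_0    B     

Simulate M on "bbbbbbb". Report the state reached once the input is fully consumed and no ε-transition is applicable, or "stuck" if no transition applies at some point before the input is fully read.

(q_0, bbbbbbb, Z)
  ε-move, top Z: go to q_2, push DZ → (q_2, bbbbbbb, DZ)
  ε-move, top D: go to q_0, push BD → (q_0, bbbbbbb, BDZ)
  read b, top B: go to q_3, push ε → (q_3, bbbbbb, DZ)
  read b, top D: go to q_0, push B → (q_0, bbbbb, BZ)
  read b, top B: go to q_3, push ε → (q_3, bbbb, Z)
  read b, top Z: go to q_3, push DZ → (q_3, bbb, DZ)
  read b, top D: go to q_0, push B → (q_0, bb, BZ)
  read b, top B: go to q_3, push ε → (q_3, b, Z)
  read b, top Z: go to q_3, push DZ → (q_3, ε, DZ)
All input consumed; M is in state q_3.

q_3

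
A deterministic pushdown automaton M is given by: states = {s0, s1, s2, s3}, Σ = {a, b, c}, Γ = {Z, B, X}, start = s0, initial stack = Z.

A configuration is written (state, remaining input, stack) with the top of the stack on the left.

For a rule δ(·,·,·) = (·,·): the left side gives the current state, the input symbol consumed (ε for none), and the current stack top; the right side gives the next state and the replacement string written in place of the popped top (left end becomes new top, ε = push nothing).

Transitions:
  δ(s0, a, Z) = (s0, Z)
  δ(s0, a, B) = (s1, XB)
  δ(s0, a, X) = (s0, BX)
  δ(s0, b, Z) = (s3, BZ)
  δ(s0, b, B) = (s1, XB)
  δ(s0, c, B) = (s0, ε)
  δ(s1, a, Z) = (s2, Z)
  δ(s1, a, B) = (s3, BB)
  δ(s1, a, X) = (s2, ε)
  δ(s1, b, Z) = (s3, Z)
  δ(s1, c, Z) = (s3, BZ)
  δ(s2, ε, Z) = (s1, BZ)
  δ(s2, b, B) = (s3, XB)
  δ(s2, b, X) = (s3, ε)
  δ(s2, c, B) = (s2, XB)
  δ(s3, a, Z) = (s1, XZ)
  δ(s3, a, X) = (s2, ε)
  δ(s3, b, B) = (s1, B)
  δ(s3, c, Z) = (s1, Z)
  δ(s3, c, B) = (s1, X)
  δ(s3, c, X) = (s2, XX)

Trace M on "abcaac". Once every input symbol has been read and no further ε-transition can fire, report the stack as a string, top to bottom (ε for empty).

XBZ

(s0, abcaac, Z) ⊢ (s0, bcaac, Z) ⊢ (s3, caac, BZ) ⊢ (s1, aac, XZ) ⊢ (s2, ac, Z) ⊢ (s1, ac, BZ) ⊢ (s3, c, BBZ) ⊢ (s1, ε, XBZ)
All input consumed in state s1 with stack XBZ.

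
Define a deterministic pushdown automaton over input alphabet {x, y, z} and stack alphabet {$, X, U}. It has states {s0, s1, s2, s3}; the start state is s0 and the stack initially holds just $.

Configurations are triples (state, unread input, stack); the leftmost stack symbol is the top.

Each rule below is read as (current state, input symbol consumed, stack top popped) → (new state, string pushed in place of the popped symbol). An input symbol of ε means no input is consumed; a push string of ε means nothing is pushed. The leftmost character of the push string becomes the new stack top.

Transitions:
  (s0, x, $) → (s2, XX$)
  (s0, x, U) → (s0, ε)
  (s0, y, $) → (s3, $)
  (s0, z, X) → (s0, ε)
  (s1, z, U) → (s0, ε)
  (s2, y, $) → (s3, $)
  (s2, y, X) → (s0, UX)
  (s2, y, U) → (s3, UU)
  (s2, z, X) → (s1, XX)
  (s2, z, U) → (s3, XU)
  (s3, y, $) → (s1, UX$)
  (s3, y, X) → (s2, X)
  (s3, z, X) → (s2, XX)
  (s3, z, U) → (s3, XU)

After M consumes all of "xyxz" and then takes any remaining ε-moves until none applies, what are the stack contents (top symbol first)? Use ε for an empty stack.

X$

(s0, xyxz, $)
  read x, top $: go to s2, push XX$ → (s2, yxz, XX$)
  read y, top X: go to s0, push UX → (s0, xz, UXX$)
  read x, top U: go to s0, push ε → (s0, z, XX$)
  read z, top X: go to s0, push ε → (s0, ε, X$)
All input consumed in state s0 with stack X$.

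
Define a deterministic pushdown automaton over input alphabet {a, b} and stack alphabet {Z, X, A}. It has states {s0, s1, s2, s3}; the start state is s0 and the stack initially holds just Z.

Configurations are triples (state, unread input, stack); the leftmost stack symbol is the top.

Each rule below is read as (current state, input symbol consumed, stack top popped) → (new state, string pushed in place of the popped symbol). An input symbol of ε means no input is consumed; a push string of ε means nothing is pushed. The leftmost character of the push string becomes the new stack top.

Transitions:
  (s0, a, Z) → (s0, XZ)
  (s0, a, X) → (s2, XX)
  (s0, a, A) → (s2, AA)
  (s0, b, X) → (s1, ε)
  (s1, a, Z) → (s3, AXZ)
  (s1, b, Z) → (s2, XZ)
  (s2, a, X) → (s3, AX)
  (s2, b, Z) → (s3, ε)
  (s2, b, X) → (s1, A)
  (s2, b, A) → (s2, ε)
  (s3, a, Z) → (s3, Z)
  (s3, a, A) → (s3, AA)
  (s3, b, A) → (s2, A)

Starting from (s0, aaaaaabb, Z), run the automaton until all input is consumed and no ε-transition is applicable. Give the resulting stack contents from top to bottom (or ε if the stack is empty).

AAAXXZ

(s0, aaaaaabb, Z) ⊢ (s0, aaaaabb, XZ) ⊢ (s2, aaaabb, XXZ) ⊢ (s3, aaabb, AXXZ) ⊢ (s3, aabb, AAXXZ) ⊢ (s3, abb, AAAXXZ) ⊢ (s3, bb, AAAAXXZ) ⊢ (s2, b, AAAAXXZ) ⊢ (s2, ε, AAAXXZ)
All input consumed in state s2 with stack AAAXXZ.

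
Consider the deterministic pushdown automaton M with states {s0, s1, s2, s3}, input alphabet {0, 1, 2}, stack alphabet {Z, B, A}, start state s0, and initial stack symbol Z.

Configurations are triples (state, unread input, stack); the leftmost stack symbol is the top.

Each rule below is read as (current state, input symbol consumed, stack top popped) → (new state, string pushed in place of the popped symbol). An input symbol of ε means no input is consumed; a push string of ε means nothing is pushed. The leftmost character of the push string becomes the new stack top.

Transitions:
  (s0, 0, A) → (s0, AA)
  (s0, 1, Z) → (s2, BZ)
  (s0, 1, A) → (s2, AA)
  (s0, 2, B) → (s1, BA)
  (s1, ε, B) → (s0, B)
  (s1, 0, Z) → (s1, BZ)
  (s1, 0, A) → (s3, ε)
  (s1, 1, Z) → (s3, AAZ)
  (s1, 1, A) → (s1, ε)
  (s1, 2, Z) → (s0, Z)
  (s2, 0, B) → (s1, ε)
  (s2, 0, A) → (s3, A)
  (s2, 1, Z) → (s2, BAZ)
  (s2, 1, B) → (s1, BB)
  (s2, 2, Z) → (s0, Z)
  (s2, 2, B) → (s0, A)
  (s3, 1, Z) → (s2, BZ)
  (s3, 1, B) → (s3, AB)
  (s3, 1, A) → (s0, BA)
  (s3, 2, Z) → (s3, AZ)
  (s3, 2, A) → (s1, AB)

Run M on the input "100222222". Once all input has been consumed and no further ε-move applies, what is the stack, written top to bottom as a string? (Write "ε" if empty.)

(s0, 100222222, Z) ⊢ (s2, 00222222, BZ) ⊢ (s1, 0222222, Z) ⊢ (s1, 222222, BZ) ⊢ (s0, 222222, BZ) ⊢ (s1, 22222, BAZ) ⊢ (s0, 22222, BAZ) ⊢ (s1, 2222, BAAZ) ⊢ (s0, 2222, BAAZ) ⊢ (s1, 222, BAAAZ) ⊢ (s0, 222, BAAAZ) ⊢ (s1, 22, BAAAAZ) ⊢ (s0, 22, BAAAAZ) ⊢ (s1, 2, BAAAAAZ) ⊢ (s0, 2, BAAAAAZ) ⊢ (s1, ε, BAAAAAAZ) ⊢ (s0, ε, BAAAAAAZ)
All input consumed in state s0 with stack BAAAAAAZ.

BAAAAAAZ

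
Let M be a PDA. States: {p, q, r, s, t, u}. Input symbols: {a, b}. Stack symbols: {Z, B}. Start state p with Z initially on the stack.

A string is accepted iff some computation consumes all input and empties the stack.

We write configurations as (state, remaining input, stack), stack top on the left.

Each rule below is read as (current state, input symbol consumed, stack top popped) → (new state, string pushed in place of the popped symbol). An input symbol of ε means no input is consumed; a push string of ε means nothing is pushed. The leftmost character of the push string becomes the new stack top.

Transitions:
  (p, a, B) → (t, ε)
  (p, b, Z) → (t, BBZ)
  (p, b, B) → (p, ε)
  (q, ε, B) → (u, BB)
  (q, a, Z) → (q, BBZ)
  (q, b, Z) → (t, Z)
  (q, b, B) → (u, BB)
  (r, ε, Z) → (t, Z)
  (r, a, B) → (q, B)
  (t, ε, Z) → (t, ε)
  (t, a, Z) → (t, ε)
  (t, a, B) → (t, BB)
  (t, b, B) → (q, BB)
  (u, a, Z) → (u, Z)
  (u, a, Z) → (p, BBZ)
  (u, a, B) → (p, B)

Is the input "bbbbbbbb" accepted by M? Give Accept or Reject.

Reject

No computation consumes all input and empties the stack.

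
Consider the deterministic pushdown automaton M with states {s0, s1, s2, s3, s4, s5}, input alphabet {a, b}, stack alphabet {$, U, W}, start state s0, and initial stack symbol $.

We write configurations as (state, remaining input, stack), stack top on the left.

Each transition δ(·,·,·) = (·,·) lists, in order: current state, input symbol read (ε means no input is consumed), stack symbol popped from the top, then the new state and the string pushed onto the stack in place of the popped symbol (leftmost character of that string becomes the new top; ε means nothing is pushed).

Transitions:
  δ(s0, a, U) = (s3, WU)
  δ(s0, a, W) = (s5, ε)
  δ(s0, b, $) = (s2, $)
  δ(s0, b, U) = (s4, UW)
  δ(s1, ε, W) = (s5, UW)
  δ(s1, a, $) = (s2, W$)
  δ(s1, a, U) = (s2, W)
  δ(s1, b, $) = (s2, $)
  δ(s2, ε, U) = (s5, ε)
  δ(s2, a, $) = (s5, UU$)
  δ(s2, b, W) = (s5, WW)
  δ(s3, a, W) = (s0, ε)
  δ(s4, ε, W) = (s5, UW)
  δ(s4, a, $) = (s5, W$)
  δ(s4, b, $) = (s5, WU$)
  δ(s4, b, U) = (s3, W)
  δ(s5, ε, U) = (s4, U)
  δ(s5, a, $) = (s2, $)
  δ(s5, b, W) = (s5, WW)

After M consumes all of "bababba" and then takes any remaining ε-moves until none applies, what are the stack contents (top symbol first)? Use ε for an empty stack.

(s0, bababba, $)
  read b, top $: go to s2, push $ → (s2, ababba, $)
  read a, top $: go to s5, push UU$ → (s5, babba, UU$)
  ε-move, top U: go to s4, push U → (s4, babba, UU$)
  read b, top U: go to s3, push W → (s3, abba, WU$)
  read a, top W: go to s0, push ε → (s0, bba, U$)
  read b, top U: go to s4, push UW → (s4, ba, UW$)
  read b, top U: go to s3, push W → (s3, a, WW$)
  read a, top W: go to s0, push ε → (s0, ε, W$)
All input consumed in state s0 with stack W$.

W$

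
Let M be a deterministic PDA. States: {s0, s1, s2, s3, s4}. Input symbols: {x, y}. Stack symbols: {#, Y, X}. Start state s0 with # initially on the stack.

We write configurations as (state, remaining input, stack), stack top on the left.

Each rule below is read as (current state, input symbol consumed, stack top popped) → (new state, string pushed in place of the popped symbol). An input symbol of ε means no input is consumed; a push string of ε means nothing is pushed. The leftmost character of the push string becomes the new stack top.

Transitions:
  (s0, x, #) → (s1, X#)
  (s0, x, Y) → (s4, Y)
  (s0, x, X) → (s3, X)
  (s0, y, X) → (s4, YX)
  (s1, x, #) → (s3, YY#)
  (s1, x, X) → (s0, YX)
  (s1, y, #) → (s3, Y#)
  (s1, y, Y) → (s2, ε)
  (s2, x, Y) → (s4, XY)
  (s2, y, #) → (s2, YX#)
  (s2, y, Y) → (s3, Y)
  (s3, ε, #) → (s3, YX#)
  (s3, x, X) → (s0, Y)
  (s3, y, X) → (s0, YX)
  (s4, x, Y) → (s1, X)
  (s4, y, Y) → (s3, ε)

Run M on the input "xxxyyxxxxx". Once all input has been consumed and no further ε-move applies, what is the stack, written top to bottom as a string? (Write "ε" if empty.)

XXX#

(s0, xxxyyxxxxx, #)
  read x, top #: go to s1, push X# → (s1, xxyyxxxxx, X#)
  read x, top X: go to s0, push YX → (s0, xyyxxxxx, YX#)
  read x, top Y: go to s4, push Y → (s4, yyxxxxx, YX#)
  read y, top Y: go to s3, push ε → (s3, yxxxxx, X#)
  read y, top X: go to s0, push YX → (s0, xxxxx, YX#)
  read x, top Y: go to s4, push Y → (s4, xxxx, YX#)
  read x, top Y: go to s1, push X → (s1, xxx, XX#)
  read x, top X: go to s0, push YX → (s0, xx, YXX#)
  read x, top Y: go to s4, push Y → (s4, x, YXX#)
  read x, top Y: go to s1, push X → (s1, ε, XXX#)
All input consumed in state s1 with stack XXX#.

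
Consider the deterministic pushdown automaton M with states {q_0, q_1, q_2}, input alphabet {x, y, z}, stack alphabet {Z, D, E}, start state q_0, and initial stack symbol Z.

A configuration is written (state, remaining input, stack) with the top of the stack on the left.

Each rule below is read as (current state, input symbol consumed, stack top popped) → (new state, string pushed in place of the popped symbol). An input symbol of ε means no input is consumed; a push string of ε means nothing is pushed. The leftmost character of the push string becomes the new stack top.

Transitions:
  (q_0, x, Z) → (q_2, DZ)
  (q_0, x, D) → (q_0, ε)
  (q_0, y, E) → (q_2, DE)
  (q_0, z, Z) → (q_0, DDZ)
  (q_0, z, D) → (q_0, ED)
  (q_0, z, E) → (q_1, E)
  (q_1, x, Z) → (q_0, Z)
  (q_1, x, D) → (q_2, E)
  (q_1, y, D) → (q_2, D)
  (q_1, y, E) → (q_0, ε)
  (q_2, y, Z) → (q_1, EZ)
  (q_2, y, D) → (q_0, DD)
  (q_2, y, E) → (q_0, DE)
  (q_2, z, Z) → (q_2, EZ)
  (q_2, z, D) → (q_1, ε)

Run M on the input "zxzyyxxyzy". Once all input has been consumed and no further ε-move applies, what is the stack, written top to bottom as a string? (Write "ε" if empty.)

DZ

(q_0, zxzyyxxyzy, Z)
  read z, top Z: go to q_0, push DDZ → (q_0, xzyyxxyzy, DDZ)
  read x, top D: go to q_0, push ε → (q_0, zyyxxyzy, DZ)
  read z, top D: go to q_0, push ED → (q_0, yyxxyzy, EDZ)
  read y, top E: go to q_2, push DE → (q_2, yxxyzy, DEDZ)
  read y, top D: go to q_0, push DD → (q_0, xxyzy, DDEDZ)
  read x, top D: go to q_0, push ε → (q_0, xyzy, DEDZ)
  read x, top D: go to q_0, push ε → (q_0, yzy, EDZ)
  read y, top E: go to q_2, push DE → (q_2, zy, DEDZ)
  read z, top D: go to q_1, push ε → (q_1, y, EDZ)
  read y, top E: go to q_0, push ε → (q_0, ε, DZ)
All input consumed in state q_0 with stack DZ.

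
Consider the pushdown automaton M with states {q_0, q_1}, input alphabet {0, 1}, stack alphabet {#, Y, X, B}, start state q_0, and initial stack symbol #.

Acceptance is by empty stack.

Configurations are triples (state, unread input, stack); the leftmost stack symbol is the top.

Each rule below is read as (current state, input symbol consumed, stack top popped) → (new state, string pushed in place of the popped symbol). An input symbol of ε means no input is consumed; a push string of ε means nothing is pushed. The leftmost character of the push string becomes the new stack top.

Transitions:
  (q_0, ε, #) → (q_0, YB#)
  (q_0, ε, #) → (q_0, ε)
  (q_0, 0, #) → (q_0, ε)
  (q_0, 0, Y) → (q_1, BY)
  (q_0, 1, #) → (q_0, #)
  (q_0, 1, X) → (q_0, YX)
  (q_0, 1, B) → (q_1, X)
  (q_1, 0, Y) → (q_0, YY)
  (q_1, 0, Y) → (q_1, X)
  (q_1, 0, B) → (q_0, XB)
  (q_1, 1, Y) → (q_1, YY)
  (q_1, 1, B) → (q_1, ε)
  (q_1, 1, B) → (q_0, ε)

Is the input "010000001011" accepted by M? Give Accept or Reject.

Reject

No computation consumes all input and empties the stack.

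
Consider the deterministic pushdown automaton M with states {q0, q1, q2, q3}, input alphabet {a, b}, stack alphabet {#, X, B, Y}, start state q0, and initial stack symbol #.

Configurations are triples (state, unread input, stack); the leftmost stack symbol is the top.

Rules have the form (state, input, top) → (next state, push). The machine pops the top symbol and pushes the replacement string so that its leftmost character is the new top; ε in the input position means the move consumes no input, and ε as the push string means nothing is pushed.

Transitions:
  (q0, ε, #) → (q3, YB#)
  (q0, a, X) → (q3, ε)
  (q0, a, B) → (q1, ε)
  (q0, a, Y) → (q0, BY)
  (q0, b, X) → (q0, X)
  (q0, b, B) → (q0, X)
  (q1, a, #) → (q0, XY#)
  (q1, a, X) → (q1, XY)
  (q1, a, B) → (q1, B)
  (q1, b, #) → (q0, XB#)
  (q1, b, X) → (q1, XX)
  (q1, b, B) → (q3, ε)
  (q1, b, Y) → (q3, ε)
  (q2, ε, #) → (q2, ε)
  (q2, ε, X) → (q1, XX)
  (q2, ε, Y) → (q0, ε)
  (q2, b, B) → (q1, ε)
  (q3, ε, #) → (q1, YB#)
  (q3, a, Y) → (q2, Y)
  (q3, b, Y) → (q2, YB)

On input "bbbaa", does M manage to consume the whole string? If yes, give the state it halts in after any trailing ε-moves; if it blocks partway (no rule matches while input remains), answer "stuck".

(q0, bbbaa, #)
  ε-move, top #: go to q3, push YB# → (q3, bbbaa, YB#)
  read b, top Y: go to q2, push YB → (q2, bbaa, YBB#)
  ε-move, top Y: go to q0, push ε → (q0, bbaa, BB#)
  read b, top B: go to q0, push X → (q0, baa, XB#)
  read b, top X: go to q0, push X → (q0, aa, XB#)
  read a, top X: go to q3, push ε → (q3, a, B#)
No transition for (q3, a, top B); M blocks with input a remaining.

stuck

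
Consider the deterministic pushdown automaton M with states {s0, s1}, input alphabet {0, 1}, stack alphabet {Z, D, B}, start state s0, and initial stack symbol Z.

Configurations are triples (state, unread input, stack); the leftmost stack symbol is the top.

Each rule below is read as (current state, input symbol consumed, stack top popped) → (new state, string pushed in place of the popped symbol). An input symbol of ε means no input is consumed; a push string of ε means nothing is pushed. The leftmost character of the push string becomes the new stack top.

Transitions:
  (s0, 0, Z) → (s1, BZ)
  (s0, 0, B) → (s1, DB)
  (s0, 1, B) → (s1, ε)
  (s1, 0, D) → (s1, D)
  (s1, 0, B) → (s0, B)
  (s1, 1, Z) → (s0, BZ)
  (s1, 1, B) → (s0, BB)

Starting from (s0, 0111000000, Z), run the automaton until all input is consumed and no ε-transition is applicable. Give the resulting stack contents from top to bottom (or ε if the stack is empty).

(s0, 0111000000, Z)
  read 0, top Z: go to s1, push BZ → (s1, 111000000, BZ)
  read 1, top B: go to s0, push BB → (s0, 11000000, BBZ)
  read 1, top B: go to s1, push ε → (s1, 1000000, BZ)
  read 1, top B: go to s0, push BB → (s0, 000000, BBZ)
  read 0, top B: go to s1, push DB → (s1, 00000, DBBZ)
  read 0, top D: go to s1, push D → (s1, 0000, DBBZ)
  read 0, top D: go to s1, push D → (s1, 000, DBBZ)
  read 0, top D: go to s1, push D → (s1, 00, DBBZ)
  read 0, top D: go to s1, push D → (s1, 0, DBBZ)
  read 0, top D: go to s1, push D → (s1, ε, DBBZ)
All input consumed in state s1 with stack DBBZ.

DBBZ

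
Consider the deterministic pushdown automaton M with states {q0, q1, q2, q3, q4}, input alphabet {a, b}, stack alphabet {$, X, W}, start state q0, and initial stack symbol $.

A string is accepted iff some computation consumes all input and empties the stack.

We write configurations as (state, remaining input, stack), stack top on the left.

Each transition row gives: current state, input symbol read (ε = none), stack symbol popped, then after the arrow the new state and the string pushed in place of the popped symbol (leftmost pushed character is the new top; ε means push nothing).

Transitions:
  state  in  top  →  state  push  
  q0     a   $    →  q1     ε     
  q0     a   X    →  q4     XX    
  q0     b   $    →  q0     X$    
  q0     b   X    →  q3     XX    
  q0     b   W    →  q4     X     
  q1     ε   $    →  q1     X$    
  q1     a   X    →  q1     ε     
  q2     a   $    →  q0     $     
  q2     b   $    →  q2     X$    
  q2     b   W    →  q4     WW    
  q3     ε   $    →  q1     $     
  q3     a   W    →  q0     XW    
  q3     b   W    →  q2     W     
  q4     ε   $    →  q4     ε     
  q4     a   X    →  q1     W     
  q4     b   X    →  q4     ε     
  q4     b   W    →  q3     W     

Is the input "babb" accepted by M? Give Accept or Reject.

Accept

(q0, babb, $)
  read b, top $: go to q0, push X$ → (q0, abb, X$)
  read a, top X: go to q4, push XX → (q4, bb, XX$)
  read b, top X: go to q4, push ε → (q4, b, X$)
  read b, top X: go to q4, push ε → (q4, ε, $)
  ε-move, top $: go to q4, push ε → (q4, ε, ε)
All input consumed and the stack is empty.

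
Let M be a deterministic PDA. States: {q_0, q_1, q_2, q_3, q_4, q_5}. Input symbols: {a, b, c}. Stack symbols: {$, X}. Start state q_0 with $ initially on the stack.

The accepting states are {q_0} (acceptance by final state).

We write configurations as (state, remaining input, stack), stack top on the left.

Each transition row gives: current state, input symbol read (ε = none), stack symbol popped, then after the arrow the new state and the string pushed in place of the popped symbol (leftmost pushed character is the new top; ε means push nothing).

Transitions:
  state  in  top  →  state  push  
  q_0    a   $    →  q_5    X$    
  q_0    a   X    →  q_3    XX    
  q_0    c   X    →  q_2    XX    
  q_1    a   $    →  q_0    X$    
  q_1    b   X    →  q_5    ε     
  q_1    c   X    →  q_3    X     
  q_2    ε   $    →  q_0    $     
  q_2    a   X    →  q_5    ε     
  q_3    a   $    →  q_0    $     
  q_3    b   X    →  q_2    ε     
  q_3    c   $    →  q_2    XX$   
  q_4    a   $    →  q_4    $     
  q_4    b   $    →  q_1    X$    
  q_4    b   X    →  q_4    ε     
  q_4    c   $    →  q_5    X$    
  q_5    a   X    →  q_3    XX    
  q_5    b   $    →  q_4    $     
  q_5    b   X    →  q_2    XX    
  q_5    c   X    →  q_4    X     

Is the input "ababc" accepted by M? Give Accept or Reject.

(q_0, ababc, $) ⊢ (q_5, babc, X$) ⊢ (q_2, abc, XX$) ⊢ (q_5, bc, X$) ⊢ (q_2, c, XX$)
No transition applies at (q_2, c, XX$); input not fully consumed.

Reject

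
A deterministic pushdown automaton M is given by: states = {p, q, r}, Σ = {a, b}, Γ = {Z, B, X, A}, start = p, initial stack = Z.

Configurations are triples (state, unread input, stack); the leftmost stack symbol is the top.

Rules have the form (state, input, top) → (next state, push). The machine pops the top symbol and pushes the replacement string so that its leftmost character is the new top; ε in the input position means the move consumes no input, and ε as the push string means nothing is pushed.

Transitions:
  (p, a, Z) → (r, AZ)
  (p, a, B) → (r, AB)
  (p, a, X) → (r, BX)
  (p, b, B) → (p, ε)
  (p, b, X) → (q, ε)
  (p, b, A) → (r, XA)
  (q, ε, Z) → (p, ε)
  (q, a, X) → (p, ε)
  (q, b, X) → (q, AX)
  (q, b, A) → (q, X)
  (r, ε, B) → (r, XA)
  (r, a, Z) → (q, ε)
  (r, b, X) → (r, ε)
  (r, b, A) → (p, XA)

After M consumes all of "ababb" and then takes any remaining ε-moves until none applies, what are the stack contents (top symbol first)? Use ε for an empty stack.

(p, ababb, Z)
  read a, top Z: go to r, push AZ → (r, babb, AZ)
  read b, top A: go to p, push XA → (p, abb, XAZ)
  read a, top X: go to r, push BX → (r, bb, BXAZ)
  ε-move, top B: go to r, push XA → (r, bb, XAXAZ)
  read b, top X: go to r, push ε → (r, b, AXAZ)
  read b, top A: go to p, push XA → (p, ε, XAXAZ)
All input consumed in state p with stack XAXAZ.

XAXAZ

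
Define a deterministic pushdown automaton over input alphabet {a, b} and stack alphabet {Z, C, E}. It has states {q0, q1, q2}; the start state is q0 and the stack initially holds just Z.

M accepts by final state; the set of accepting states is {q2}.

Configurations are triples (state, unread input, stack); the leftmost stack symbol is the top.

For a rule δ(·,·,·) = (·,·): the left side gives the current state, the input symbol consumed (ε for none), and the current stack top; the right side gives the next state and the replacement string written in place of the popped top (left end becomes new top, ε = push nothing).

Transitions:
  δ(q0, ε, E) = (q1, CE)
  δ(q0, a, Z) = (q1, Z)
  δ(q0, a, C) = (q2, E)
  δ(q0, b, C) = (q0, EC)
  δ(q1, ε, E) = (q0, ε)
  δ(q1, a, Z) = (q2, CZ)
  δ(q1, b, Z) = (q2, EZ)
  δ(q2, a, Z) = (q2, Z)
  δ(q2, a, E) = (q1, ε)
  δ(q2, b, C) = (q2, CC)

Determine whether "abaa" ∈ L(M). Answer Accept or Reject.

Accept

(q0, abaa, Z) ⊢ (q1, baa, Z) ⊢ (q2, aa, EZ) ⊢ (q1, a, Z) ⊢ (q2, ε, CZ)
All input consumed; state q2 ∈ F.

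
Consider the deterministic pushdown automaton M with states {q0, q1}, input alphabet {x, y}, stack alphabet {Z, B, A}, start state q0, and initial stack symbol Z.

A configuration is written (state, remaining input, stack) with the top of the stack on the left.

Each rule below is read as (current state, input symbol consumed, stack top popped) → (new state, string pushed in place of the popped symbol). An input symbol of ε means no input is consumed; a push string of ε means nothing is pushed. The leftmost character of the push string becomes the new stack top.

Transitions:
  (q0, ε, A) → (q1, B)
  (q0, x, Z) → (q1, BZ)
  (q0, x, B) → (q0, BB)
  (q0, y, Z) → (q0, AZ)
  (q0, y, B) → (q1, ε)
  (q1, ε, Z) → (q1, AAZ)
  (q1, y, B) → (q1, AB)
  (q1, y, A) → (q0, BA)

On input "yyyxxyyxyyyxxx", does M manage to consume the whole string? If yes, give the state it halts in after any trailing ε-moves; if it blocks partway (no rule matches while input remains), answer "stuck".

(q0, yyyxxyyxyyyxxx, Z)
  read y, top Z: go to q0, push AZ → (q0, yyxxyyxyyyxxx, AZ)
  ε-move, top A: go to q1, push B → (q1, yyxxyyxyyyxxx, BZ)
  read y, top B: go to q1, push AB → (q1, yxxyyxyyyxxx, ABZ)
  read y, top A: go to q0, push BA → (q0, xxyyxyyyxxx, BABZ)
  read x, top B: go to q0, push BB → (q0, xyyxyyyxxx, BBABZ)
  read x, top B: go to q0, push BB → (q0, yyxyyyxxx, BBBABZ)
  read y, top B: go to q1, push ε → (q1, yxyyyxxx, BBABZ)
  read y, top B: go to q1, push AB → (q1, xyyyxxx, ABBABZ)
No transition for (q1, x, top A); M blocks with input xyyyxxx remaining.

stuck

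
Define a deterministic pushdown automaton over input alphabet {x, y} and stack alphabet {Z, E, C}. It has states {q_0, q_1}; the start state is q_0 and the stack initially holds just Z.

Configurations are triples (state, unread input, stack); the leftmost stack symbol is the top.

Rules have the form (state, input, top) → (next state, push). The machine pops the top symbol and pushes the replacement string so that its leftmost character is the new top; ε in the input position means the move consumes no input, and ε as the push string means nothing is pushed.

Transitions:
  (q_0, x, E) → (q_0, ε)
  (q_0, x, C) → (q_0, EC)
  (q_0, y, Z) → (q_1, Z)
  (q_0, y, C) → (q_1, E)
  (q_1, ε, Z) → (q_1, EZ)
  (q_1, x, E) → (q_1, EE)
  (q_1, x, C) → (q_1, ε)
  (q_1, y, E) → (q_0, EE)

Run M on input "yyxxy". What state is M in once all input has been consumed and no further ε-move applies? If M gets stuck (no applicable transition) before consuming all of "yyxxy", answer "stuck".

q_1

(q_0, yyxxy, Z) ⊢ (q_1, yxxy, Z) ⊢ (q_1, yxxy, EZ) ⊢ (q_0, xxy, EEZ) ⊢ (q_0, xy, EZ) ⊢ (q_0, y, Z) ⊢ (q_1, ε, Z) ⊢ (q_1, ε, EZ)
All input consumed; M is in state q_1.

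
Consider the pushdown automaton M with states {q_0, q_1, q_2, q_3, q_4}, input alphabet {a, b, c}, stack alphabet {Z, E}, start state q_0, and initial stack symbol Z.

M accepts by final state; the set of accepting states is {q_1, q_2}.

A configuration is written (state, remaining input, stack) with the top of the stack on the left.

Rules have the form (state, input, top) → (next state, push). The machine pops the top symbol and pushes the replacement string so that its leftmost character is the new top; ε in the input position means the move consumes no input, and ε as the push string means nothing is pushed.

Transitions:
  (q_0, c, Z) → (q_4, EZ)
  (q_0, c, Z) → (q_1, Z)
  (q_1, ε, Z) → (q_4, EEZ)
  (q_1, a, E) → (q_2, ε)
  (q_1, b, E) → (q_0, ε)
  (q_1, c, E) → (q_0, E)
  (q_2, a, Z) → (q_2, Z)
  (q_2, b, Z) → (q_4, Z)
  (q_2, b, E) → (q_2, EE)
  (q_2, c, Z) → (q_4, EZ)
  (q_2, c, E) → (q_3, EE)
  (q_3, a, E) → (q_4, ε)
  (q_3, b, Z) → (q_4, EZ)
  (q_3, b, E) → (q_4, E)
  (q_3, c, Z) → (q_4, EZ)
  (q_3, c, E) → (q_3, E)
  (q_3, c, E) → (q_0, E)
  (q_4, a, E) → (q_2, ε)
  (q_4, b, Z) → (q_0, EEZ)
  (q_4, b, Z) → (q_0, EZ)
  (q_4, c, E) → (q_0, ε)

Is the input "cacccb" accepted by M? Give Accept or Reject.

No computation consumes all input and reaches a final state.

Reject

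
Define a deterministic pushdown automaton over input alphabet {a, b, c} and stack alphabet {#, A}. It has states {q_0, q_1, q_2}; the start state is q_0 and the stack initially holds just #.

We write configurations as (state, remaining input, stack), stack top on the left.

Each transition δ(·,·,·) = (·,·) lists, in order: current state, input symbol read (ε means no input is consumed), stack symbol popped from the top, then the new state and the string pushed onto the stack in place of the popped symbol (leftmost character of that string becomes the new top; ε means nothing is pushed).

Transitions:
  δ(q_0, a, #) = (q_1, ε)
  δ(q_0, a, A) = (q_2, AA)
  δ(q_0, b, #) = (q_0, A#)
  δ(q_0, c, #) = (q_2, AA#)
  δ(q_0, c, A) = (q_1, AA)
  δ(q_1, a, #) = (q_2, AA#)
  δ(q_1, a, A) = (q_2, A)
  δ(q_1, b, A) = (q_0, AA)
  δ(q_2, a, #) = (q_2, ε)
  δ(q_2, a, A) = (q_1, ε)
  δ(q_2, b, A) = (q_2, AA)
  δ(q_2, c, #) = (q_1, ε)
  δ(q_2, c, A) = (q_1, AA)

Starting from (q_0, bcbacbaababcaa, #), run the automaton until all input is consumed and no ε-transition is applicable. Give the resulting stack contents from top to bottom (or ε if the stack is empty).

(q_0, bcbacbaababcaa, #)
  read b, top #: go to q_0, push A# → (q_0, cbacbaababcaa, A#)
  read c, top A: go to q_1, push AA → (q_1, bacbaababcaa, AA#)
  read b, top A: go to q_0, push AA → (q_0, acbaababcaa, AAA#)
  read a, top A: go to q_2, push AA → (q_2, cbaababcaa, AAAA#)
  read c, top A: go to q_1, push AA → (q_1, baababcaa, AAAAA#)
  read b, top A: go to q_0, push AA → (q_0, aababcaa, AAAAAA#)
  read a, top A: go to q_2, push AA → (q_2, ababcaa, AAAAAAA#)
  read a, top A: go to q_1, push ε → (q_1, babcaa, AAAAAA#)
  read b, top A: go to q_0, push AA → (q_0, abcaa, AAAAAAA#)
  read a, top A: go to q_2, push AA → (q_2, bcaa, AAAAAAAA#)
  read b, top A: go to q_2, push AA → (q_2, caa, AAAAAAAAA#)
  read c, top A: go to q_1, push AA → (q_1, aa, AAAAAAAAAA#)
  read a, top A: go to q_2, push A → (q_2, a, AAAAAAAAAA#)
  read a, top A: go to q_1, push ε → (q_1, ε, AAAAAAAAA#)
All input consumed in state q_1 with stack AAAAAAAAA#.

AAAAAAAAA#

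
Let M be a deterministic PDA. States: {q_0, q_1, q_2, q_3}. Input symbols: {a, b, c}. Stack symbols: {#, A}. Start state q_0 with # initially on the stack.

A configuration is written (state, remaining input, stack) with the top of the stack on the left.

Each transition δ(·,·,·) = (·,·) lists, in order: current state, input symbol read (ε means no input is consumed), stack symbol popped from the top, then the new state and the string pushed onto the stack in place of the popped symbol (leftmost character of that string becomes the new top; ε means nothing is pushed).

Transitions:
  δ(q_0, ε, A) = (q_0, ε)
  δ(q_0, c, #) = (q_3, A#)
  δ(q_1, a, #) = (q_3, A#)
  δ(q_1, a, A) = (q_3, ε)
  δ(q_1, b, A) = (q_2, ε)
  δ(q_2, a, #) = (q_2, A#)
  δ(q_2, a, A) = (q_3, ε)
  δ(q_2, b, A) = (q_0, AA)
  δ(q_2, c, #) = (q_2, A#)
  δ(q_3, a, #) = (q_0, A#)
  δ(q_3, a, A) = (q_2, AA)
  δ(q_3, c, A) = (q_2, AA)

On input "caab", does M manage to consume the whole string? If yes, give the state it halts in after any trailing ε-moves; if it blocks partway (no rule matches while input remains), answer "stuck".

stuck

(q_0, caab, #) ⊢ (q_3, aab, A#) ⊢ (q_2, ab, AA#) ⊢ (q_3, b, A#)
No transition for (q_3, b, top A); M blocks with input b remaining.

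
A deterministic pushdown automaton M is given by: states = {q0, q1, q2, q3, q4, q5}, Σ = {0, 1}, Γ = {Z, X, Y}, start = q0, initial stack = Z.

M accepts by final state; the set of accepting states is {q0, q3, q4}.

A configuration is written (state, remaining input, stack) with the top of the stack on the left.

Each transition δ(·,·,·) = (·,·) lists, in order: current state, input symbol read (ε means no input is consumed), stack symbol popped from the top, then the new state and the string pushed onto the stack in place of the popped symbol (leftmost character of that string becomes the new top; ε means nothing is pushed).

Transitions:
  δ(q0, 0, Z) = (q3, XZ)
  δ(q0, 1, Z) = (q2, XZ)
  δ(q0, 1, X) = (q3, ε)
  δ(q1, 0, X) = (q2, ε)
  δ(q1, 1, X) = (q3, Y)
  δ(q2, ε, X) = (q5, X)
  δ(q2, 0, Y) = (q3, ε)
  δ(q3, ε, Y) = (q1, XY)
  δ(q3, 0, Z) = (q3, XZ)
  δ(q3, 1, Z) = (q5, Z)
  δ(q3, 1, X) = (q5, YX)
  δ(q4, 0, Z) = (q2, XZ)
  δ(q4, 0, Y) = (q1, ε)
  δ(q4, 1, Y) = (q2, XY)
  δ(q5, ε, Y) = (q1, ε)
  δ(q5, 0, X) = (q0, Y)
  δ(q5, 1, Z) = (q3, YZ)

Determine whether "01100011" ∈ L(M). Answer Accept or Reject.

Accept

(q0, 01100011, Z) ⊢ (q3, 1100011, XZ) ⊢ (q5, 100011, YXZ) ⊢ (q1, 100011, XZ) ⊢ (q3, 00011, YZ) ⊢ (q1, 00011, XYZ) ⊢ (q2, 0011, YZ) ⊢ (q3, 011, Z) ⊢ (q3, 11, XZ) ⊢ (q5, 1, YXZ) ⊢ (q1, 1, XZ) ⊢ (q3, ε, YZ)
All input consumed; state q3 ∈ F.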